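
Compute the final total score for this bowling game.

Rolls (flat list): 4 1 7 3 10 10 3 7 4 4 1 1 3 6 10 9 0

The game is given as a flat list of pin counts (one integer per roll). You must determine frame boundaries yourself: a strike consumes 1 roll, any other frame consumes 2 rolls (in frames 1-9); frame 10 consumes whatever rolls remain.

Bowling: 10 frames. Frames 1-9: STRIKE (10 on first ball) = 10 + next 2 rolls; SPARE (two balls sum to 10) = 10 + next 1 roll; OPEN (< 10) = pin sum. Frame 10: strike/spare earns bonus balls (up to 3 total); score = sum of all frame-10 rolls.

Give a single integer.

Answer: 129

Derivation:
Frame 1: OPEN (4+1=5). Cumulative: 5
Frame 2: SPARE (7+3=10). 10 + next roll (10) = 20. Cumulative: 25
Frame 3: STRIKE. 10 + next two rolls (10+3) = 23. Cumulative: 48
Frame 4: STRIKE. 10 + next two rolls (3+7) = 20. Cumulative: 68
Frame 5: SPARE (3+7=10). 10 + next roll (4) = 14. Cumulative: 82
Frame 6: OPEN (4+4=8). Cumulative: 90
Frame 7: OPEN (1+1=2). Cumulative: 92
Frame 8: OPEN (3+6=9). Cumulative: 101
Frame 9: STRIKE. 10 + next two rolls (9+0) = 19. Cumulative: 120
Frame 10: OPEN. Sum of all frame-10 rolls (9+0) = 9. Cumulative: 129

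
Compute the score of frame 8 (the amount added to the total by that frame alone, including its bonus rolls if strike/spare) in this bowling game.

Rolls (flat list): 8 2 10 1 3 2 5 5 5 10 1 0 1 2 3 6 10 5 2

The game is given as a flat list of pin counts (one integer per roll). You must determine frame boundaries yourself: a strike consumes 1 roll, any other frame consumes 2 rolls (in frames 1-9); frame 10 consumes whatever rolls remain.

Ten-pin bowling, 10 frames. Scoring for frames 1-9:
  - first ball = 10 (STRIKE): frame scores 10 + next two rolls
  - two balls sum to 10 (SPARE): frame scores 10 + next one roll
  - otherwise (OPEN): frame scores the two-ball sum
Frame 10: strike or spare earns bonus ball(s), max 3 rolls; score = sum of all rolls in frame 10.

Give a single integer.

Answer: 3

Derivation:
Frame 1: SPARE (8+2=10). 10 + next roll (10) = 20. Cumulative: 20
Frame 2: STRIKE. 10 + next two rolls (1+3) = 14. Cumulative: 34
Frame 3: OPEN (1+3=4). Cumulative: 38
Frame 4: OPEN (2+5=7). Cumulative: 45
Frame 5: SPARE (5+5=10). 10 + next roll (10) = 20. Cumulative: 65
Frame 6: STRIKE. 10 + next two rolls (1+0) = 11. Cumulative: 76
Frame 7: OPEN (1+0=1). Cumulative: 77
Frame 8: OPEN (1+2=3). Cumulative: 80
Frame 9: OPEN (3+6=9). Cumulative: 89
Frame 10: STRIKE. Sum of all frame-10 rolls (10+5+2) = 17. Cumulative: 106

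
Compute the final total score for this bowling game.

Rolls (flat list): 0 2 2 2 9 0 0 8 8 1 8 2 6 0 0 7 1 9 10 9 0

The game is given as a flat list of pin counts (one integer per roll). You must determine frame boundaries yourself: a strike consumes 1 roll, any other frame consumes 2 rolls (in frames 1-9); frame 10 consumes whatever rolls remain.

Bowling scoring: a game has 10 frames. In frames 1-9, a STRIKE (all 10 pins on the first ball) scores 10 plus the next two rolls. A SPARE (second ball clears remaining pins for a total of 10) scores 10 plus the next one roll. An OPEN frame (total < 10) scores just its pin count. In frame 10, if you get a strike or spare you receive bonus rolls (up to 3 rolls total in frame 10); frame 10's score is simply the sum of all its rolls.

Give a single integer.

Frame 1: OPEN (0+2=2). Cumulative: 2
Frame 2: OPEN (2+2=4). Cumulative: 6
Frame 3: OPEN (9+0=9). Cumulative: 15
Frame 4: OPEN (0+8=8). Cumulative: 23
Frame 5: OPEN (8+1=9). Cumulative: 32
Frame 6: SPARE (8+2=10). 10 + next roll (6) = 16. Cumulative: 48
Frame 7: OPEN (6+0=6). Cumulative: 54
Frame 8: OPEN (0+7=7). Cumulative: 61
Frame 9: SPARE (1+9=10). 10 + next roll (10) = 20. Cumulative: 81
Frame 10: STRIKE. Sum of all frame-10 rolls (10+9+0) = 19. Cumulative: 100

Answer: 100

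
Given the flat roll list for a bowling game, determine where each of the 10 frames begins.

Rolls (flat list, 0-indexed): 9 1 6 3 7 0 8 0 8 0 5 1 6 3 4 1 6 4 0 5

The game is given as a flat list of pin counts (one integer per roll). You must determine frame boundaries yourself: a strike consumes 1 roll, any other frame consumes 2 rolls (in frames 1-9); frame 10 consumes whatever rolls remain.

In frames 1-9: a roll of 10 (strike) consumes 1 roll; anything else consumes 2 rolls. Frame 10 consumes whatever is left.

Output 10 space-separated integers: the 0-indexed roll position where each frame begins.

Frame 1 starts at roll index 0: rolls=9,1 (sum=10), consumes 2 rolls
Frame 2 starts at roll index 2: rolls=6,3 (sum=9), consumes 2 rolls
Frame 3 starts at roll index 4: rolls=7,0 (sum=7), consumes 2 rolls
Frame 4 starts at roll index 6: rolls=8,0 (sum=8), consumes 2 rolls
Frame 5 starts at roll index 8: rolls=8,0 (sum=8), consumes 2 rolls
Frame 6 starts at roll index 10: rolls=5,1 (sum=6), consumes 2 rolls
Frame 7 starts at roll index 12: rolls=6,3 (sum=9), consumes 2 rolls
Frame 8 starts at roll index 14: rolls=4,1 (sum=5), consumes 2 rolls
Frame 9 starts at roll index 16: rolls=6,4 (sum=10), consumes 2 rolls
Frame 10 starts at roll index 18: 2 remaining rolls

Answer: 0 2 4 6 8 10 12 14 16 18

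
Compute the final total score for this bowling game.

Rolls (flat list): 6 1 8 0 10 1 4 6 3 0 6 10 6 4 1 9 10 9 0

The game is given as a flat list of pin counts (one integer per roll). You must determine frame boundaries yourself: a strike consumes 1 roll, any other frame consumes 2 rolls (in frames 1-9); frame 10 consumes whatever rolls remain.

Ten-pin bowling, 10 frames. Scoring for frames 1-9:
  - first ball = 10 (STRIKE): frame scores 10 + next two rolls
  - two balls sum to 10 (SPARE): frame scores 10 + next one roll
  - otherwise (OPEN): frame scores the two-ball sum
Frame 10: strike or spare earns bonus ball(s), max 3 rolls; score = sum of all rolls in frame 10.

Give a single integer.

Frame 1: OPEN (6+1=7). Cumulative: 7
Frame 2: OPEN (8+0=8). Cumulative: 15
Frame 3: STRIKE. 10 + next two rolls (1+4) = 15. Cumulative: 30
Frame 4: OPEN (1+4=5). Cumulative: 35
Frame 5: OPEN (6+3=9). Cumulative: 44
Frame 6: OPEN (0+6=6). Cumulative: 50
Frame 7: STRIKE. 10 + next two rolls (6+4) = 20. Cumulative: 70
Frame 8: SPARE (6+4=10). 10 + next roll (1) = 11. Cumulative: 81
Frame 9: SPARE (1+9=10). 10 + next roll (10) = 20. Cumulative: 101
Frame 10: STRIKE. Sum of all frame-10 rolls (10+9+0) = 19. Cumulative: 120

Answer: 120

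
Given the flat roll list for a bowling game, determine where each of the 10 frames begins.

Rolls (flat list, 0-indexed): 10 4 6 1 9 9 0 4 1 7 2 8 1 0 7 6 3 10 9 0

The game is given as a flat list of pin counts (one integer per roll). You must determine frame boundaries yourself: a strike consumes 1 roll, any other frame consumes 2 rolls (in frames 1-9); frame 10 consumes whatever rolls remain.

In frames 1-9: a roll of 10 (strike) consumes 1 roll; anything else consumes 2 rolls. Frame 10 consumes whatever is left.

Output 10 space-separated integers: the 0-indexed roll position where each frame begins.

Answer: 0 1 3 5 7 9 11 13 15 17

Derivation:
Frame 1 starts at roll index 0: roll=10 (strike), consumes 1 roll
Frame 2 starts at roll index 1: rolls=4,6 (sum=10), consumes 2 rolls
Frame 3 starts at roll index 3: rolls=1,9 (sum=10), consumes 2 rolls
Frame 4 starts at roll index 5: rolls=9,0 (sum=9), consumes 2 rolls
Frame 5 starts at roll index 7: rolls=4,1 (sum=5), consumes 2 rolls
Frame 6 starts at roll index 9: rolls=7,2 (sum=9), consumes 2 rolls
Frame 7 starts at roll index 11: rolls=8,1 (sum=9), consumes 2 rolls
Frame 8 starts at roll index 13: rolls=0,7 (sum=7), consumes 2 rolls
Frame 9 starts at roll index 15: rolls=6,3 (sum=9), consumes 2 rolls
Frame 10 starts at roll index 17: 3 remaining rolls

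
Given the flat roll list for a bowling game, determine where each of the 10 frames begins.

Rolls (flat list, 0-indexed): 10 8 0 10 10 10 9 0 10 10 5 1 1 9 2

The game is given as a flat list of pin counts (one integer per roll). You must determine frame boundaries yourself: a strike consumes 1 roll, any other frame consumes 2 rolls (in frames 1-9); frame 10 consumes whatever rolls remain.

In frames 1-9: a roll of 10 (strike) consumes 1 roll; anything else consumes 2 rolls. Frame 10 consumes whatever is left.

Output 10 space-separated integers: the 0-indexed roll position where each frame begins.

Frame 1 starts at roll index 0: roll=10 (strike), consumes 1 roll
Frame 2 starts at roll index 1: rolls=8,0 (sum=8), consumes 2 rolls
Frame 3 starts at roll index 3: roll=10 (strike), consumes 1 roll
Frame 4 starts at roll index 4: roll=10 (strike), consumes 1 roll
Frame 5 starts at roll index 5: roll=10 (strike), consumes 1 roll
Frame 6 starts at roll index 6: rolls=9,0 (sum=9), consumes 2 rolls
Frame 7 starts at roll index 8: roll=10 (strike), consumes 1 roll
Frame 8 starts at roll index 9: roll=10 (strike), consumes 1 roll
Frame 9 starts at roll index 10: rolls=5,1 (sum=6), consumes 2 rolls
Frame 10 starts at roll index 12: 3 remaining rolls

Answer: 0 1 3 4 5 6 8 9 10 12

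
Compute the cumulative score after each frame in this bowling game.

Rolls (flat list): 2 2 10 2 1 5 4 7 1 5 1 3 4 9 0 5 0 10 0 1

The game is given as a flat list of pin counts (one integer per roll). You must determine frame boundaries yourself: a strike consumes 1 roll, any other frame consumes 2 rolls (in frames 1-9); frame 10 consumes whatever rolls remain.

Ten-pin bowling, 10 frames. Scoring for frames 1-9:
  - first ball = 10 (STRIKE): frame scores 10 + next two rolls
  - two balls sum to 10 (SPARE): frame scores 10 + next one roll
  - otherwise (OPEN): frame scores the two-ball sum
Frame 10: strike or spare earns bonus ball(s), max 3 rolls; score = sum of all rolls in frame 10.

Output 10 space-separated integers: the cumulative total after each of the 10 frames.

Frame 1: OPEN (2+2=4). Cumulative: 4
Frame 2: STRIKE. 10 + next two rolls (2+1) = 13. Cumulative: 17
Frame 3: OPEN (2+1=3). Cumulative: 20
Frame 4: OPEN (5+4=9). Cumulative: 29
Frame 5: OPEN (7+1=8). Cumulative: 37
Frame 6: OPEN (5+1=6). Cumulative: 43
Frame 7: OPEN (3+4=7). Cumulative: 50
Frame 8: OPEN (9+0=9). Cumulative: 59
Frame 9: OPEN (5+0=5). Cumulative: 64
Frame 10: STRIKE. Sum of all frame-10 rolls (10+0+1) = 11. Cumulative: 75

Answer: 4 17 20 29 37 43 50 59 64 75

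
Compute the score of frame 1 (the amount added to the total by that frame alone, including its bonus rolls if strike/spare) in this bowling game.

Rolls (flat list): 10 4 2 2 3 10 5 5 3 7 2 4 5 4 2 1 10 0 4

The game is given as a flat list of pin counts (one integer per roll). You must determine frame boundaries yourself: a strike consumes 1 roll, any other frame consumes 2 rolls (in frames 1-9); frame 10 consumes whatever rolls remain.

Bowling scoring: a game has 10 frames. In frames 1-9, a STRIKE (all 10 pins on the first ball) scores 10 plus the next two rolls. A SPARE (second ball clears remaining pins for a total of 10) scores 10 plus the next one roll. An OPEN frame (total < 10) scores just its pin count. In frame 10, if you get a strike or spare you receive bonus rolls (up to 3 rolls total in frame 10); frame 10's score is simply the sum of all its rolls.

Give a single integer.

Answer: 16

Derivation:
Frame 1: STRIKE. 10 + next two rolls (4+2) = 16. Cumulative: 16
Frame 2: OPEN (4+2=6). Cumulative: 22
Frame 3: OPEN (2+3=5). Cumulative: 27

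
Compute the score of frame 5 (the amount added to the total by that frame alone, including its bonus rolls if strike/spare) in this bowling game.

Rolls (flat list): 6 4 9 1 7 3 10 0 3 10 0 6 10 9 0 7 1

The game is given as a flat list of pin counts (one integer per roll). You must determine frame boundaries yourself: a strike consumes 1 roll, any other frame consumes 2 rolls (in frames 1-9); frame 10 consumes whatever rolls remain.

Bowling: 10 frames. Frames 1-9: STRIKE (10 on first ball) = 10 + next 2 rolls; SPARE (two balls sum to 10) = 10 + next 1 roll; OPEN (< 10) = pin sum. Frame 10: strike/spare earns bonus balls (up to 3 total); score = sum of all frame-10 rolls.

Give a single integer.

Answer: 3

Derivation:
Frame 1: SPARE (6+4=10). 10 + next roll (9) = 19. Cumulative: 19
Frame 2: SPARE (9+1=10). 10 + next roll (7) = 17. Cumulative: 36
Frame 3: SPARE (7+3=10). 10 + next roll (10) = 20. Cumulative: 56
Frame 4: STRIKE. 10 + next two rolls (0+3) = 13. Cumulative: 69
Frame 5: OPEN (0+3=3). Cumulative: 72
Frame 6: STRIKE. 10 + next two rolls (0+6) = 16. Cumulative: 88
Frame 7: OPEN (0+6=6). Cumulative: 94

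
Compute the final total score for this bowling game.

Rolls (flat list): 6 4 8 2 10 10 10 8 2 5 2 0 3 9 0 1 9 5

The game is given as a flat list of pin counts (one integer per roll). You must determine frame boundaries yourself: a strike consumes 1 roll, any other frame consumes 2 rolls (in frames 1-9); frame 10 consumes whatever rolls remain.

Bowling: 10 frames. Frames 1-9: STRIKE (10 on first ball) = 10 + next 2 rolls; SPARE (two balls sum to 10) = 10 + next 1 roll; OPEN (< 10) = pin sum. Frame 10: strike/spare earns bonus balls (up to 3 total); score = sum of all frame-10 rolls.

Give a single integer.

Frame 1: SPARE (6+4=10). 10 + next roll (8) = 18. Cumulative: 18
Frame 2: SPARE (8+2=10). 10 + next roll (10) = 20. Cumulative: 38
Frame 3: STRIKE. 10 + next two rolls (10+10) = 30. Cumulative: 68
Frame 4: STRIKE. 10 + next two rolls (10+8) = 28. Cumulative: 96
Frame 5: STRIKE. 10 + next two rolls (8+2) = 20. Cumulative: 116
Frame 6: SPARE (8+2=10). 10 + next roll (5) = 15. Cumulative: 131
Frame 7: OPEN (5+2=7). Cumulative: 138
Frame 8: OPEN (0+3=3). Cumulative: 141
Frame 9: OPEN (9+0=9). Cumulative: 150
Frame 10: SPARE. Sum of all frame-10 rolls (1+9+5) = 15. Cumulative: 165

Answer: 165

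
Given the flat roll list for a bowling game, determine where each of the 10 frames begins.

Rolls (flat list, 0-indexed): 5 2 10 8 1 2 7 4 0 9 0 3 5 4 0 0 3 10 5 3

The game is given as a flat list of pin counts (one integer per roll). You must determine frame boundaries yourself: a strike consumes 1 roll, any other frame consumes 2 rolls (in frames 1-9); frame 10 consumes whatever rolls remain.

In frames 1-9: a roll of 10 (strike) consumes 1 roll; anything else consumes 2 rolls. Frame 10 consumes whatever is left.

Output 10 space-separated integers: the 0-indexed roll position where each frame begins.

Frame 1 starts at roll index 0: rolls=5,2 (sum=7), consumes 2 rolls
Frame 2 starts at roll index 2: roll=10 (strike), consumes 1 roll
Frame 3 starts at roll index 3: rolls=8,1 (sum=9), consumes 2 rolls
Frame 4 starts at roll index 5: rolls=2,7 (sum=9), consumes 2 rolls
Frame 5 starts at roll index 7: rolls=4,0 (sum=4), consumes 2 rolls
Frame 6 starts at roll index 9: rolls=9,0 (sum=9), consumes 2 rolls
Frame 7 starts at roll index 11: rolls=3,5 (sum=8), consumes 2 rolls
Frame 8 starts at roll index 13: rolls=4,0 (sum=4), consumes 2 rolls
Frame 9 starts at roll index 15: rolls=0,3 (sum=3), consumes 2 rolls
Frame 10 starts at roll index 17: 3 remaining rolls

Answer: 0 2 3 5 7 9 11 13 15 17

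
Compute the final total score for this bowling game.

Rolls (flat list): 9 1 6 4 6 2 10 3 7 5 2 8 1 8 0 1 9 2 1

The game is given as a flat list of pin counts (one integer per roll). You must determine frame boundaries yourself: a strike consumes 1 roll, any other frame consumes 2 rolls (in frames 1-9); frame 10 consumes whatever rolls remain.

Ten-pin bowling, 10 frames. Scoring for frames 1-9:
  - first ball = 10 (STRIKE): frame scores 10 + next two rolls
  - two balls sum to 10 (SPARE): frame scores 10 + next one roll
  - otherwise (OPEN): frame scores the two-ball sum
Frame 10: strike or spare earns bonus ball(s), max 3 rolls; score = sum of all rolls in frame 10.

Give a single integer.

Answer: 114

Derivation:
Frame 1: SPARE (9+1=10). 10 + next roll (6) = 16. Cumulative: 16
Frame 2: SPARE (6+4=10). 10 + next roll (6) = 16. Cumulative: 32
Frame 3: OPEN (6+2=8). Cumulative: 40
Frame 4: STRIKE. 10 + next two rolls (3+7) = 20. Cumulative: 60
Frame 5: SPARE (3+7=10). 10 + next roll (5) = 15. Cumulative: 75
Frame 6: OPEN (5+2=7). Cumulative: 82
Frame 7: OPEN (8+1=9). Cumulative: 91
Frame 8: OPEN (8+0=8). Cumulative: 99
Frame 9: SPARE (1+9=10). 10 + next roll (2) = 12. Cumulative: 111
Frame 10: OPEN. Sum of all frame-10 rolls (2+1) = 3. Cumulative: 114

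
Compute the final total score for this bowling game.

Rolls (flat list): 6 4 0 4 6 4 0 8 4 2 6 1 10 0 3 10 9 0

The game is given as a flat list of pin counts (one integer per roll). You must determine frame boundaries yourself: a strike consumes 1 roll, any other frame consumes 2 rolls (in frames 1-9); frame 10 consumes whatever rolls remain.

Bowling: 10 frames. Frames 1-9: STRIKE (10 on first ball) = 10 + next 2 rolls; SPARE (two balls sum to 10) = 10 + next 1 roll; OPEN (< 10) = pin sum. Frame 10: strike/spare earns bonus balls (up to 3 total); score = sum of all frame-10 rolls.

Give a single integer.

Answer: 89

Derivation:
Frame 1: SPARE (6+4=10). 10 + next roll (0) = 10. Cumulative: 10
Frame 2: OPEN (0+4=4). Cumulative: 14
Frame 3: SPARE (6+4=10). 10 + next roll (0) = 10. Cumulative: 24
Frame 4: OPEN (0+8=8). Cumulative: 32
Frame 5: OPEN (4+2=6). Cumulative: 38
Frame 6: OPEN (6+1=7). Cumulative: 45
Frame 7: STRIKE. 10 + next two rolls (0+3) = 13. Cumulative: 58
Frame 8: OPEN (0+3=3). Cumulative: 61
Frame 9: STRIKE. 10 + next two rolls (9+0) = 19. Cumulative: 80
Frame 10: OPEN. Sum of all frame-10 rolls (9+0) = 9. Cumulative: 89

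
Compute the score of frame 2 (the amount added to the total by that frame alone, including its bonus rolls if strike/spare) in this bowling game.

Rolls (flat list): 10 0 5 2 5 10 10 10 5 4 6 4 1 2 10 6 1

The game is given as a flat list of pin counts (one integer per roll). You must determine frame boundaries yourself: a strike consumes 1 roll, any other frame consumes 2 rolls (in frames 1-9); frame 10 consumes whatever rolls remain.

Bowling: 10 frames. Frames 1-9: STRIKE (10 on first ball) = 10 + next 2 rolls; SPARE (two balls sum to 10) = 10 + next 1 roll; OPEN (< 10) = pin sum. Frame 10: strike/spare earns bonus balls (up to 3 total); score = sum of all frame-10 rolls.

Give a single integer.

Frame 1: STRIKE. 10 + next two rolls (0+5) = 15. Cumulative: 15
Frame 2: OPEN (0+5=5). Cumulative: 20
Frame 3: OPEN (2+5=7). Cumulative: 27
Frame 4: STRIKE. 10 + next two rolls (10+10) = 30. Cumulative: 57

Answer: 5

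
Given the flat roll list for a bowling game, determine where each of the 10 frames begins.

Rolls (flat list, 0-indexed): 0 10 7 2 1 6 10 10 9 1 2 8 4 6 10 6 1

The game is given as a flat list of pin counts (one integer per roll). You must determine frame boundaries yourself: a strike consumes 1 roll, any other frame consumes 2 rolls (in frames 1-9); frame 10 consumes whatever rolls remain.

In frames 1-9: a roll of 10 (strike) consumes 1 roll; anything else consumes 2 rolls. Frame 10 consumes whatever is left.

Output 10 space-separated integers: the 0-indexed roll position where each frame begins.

Frame 1 starts at roll index 0: rolls=0,10 (sum=10), consumes 2 rolls
Frame 2 starts at roll index 2: rolls=7,2 (sum=9), consumes 2 rolls
Frame 3 starts at roll index 4: rolls=1,6 (sum=7), consumes 2 rolls
Frame 4 starts at roll index 6: roll=10 (strike), consumes 1 roll
Frame 5 starts at roll index 7: roll=10 (strike), consumes 1 roll
Frame 6 starts at roll index 8: rolls=9,1 (sum=10), consumes 2 rolls
Frame 7 starts at roll index 10: rolls=2,8 (sum=10), consumes 2 rolls
Frame 8 starts at roll index 12: rolls=4,6 (sum=10), consumes 2 rolls
Frame 9 starts at roll index 14: roll=10 (strike), consumes 1 roll
Frame 10 starts at roll index 15: 2 remaining rolls

Answer: 0 2 4 6 7 8 10 12 14 15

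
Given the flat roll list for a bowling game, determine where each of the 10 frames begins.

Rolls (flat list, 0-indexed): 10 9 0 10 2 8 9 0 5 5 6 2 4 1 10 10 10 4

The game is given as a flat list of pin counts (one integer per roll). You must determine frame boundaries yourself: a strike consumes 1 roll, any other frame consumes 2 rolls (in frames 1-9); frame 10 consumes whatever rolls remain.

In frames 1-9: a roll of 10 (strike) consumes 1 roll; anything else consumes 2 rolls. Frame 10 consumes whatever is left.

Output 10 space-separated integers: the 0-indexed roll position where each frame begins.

Frame 1 starts at roll index 0: roll=10 (strike), consumes 1 roll
Frame 2 starts at roll index 1: rolls=9,0 (sum=9), consumes 2 rolls
Frame 3 starts at roll index 3: roll=10 (strike), consumes 1 roll
Frame 4 starts at roll index 4: rolls=2,8 (sum=10), consumes 2 rolls
Frame 5 starts at roll index 6: rolls=9,0 (sum=9), consumes 2 rolls
Frame 6 starts at roll index 8: rolls=5,5 (sum=10), consumes 2 rolls
Frame 7 starts at roll index 10: rolls=6,2 (sum=8), consumes 2 rolls
Frame 8 starts at roll index 12: rolls=4,1 (sum=5), consumes 2 rolls
Frame 9 starts at roll index 14: roll=10 (strike), consumes 1 roll
Frame 10 starts at roll index 15: 3 remaining rolls

Answer: 0 1 3 4 6 8 10 12 14 15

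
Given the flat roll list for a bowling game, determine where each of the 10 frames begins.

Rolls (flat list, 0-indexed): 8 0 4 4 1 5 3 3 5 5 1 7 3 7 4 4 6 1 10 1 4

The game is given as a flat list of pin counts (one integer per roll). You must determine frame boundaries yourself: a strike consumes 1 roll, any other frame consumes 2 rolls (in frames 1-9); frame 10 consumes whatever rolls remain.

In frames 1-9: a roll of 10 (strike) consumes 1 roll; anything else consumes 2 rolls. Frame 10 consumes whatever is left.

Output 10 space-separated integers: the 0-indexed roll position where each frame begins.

Answer: 0 2 4 6 8 10 12 14 16 18

Derivation:
Frame 1 starts at roll index 0: rolls=8,0 (sum=8), consumes 2 rolls
Frame 2 starts at roll index 2: rolls=4,4 (sum=8), consumes 2 rolls
Frame 3 starts at roll index 4: rolls=1,5 (sum=6), consumes 2 rolls
Frame 4 starts at roll index 6: rolls=3,3 (sum=6), consumes 2 rolls
Frame 5 starts at roll index 8: rolls=5,5 (sum=10), consumes 2 rolls
Frame 6 starts at roll index 10: rolls=1,7 (sum=8), consumes 2 rolls
Frame 7 starts at roll index 12: rolls=3,7 (sum=10), consumes 2 rolls
Frame 8 starts at roll index 14: rolls=4,4 (sum=8), consumes 2 rolls
Frame 9 starts at roll index 16: rolls=6,1 (sum=7), consumes 2 rolls
Frame 10 starts at roll index 18: 3 remaining rolls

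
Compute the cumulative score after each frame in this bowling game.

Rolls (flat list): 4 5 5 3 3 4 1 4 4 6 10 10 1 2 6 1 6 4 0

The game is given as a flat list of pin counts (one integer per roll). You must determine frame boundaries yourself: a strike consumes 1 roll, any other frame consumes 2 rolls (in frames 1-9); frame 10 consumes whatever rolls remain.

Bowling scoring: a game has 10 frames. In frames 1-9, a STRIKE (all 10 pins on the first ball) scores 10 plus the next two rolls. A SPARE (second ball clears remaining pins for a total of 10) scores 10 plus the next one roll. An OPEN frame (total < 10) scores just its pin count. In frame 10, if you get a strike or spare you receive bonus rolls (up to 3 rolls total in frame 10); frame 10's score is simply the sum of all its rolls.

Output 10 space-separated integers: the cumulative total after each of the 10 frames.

Answer: 9 17 24 29 49 70 83 86 93 103

Derivation:
Frame 1: OPEN (4+5=9). Cumulative: 9
Frame 2: OPEN (5+3=8). Cumulative: 17
Frame 3: OPEN (3+4=7). Cumulative: 24
Frame 4: OPEN (1+4=5). Cumulative: 29
Frame 5: SPARE (4+6=10). 10 + next roll (10) = 20. Cumulative: 49
Frame 6: STRIKE. 10 + next two rolls (10+1) = 21. Cumulative: 70
Frame 7: STRIKE. 10 + next two rolls (1+2) = 13. Cumulative: 83
Frame 8: OPEN (1+2=3). Cumulative: 86
Frame 9: OPEN (6+1=7). Cumulative: 93
Frame 10: SPARE. Sum of all frame-10 rolls (6+4+0) = 10. Cumulative: 103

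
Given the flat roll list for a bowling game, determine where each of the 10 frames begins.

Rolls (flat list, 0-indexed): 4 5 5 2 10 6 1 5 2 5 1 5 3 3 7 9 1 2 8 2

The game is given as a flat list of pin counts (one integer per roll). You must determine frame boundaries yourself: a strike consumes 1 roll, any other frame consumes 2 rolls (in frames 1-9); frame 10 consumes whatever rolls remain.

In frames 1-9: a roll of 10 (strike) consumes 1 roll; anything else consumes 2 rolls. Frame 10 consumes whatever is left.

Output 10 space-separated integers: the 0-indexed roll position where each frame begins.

Answer: 0 2 4 5 7 9 11 13 15 17

Derivation:
Frame 1 starts at roll index 0: rolls=4,5 (sum=9), consumes 2 rolls
Frame 2 starts at roll index 2: rolls=5,2 (sum=7), consumes 2 rolls
Frame 3 starts at roll index 4: roll=10 (strike), consumes 1 roll
Frame 4 starts at roll index 5: rolls=6,1 (sum=7), consumes 2 rolls
Frame 5 starts at roll index 7: rolls=5,2 (sum=7), consumes 2 rolls
Frame 6 starts at roll index 9: rolls=5,1 (sum=6), consumes 2 rolls
Frame 7 starts at roll index 11: rolls=5,3 (sum=8), consumes 2 rolls
Frame 8 starts at roll index 13: rolls=3,7 (sum=10), consumes 2 rolls
Frame 9 starts at roll index 15: rolls=9,1 (sum=10), consumes 2 rolls
Frame 10 starts at roll index 17: 3 remaining rolls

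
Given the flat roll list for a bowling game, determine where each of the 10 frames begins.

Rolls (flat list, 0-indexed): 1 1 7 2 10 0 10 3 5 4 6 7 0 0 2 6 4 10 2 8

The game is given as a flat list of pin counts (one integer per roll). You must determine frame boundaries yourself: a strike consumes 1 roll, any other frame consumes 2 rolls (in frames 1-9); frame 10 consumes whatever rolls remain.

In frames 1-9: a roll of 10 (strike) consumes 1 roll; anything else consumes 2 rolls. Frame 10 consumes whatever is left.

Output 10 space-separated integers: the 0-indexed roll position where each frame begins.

Answer: 0 2 4 5 7 9 11 13 15 17

Derivation:
Frame 1 starts at roll index 0: rolls=1,1 (sum=2), consumes 2 rolls
Frame 2 starts at roll index 2: rolls=7,2 (sum=9), consumes 2 rolls
Frame 3 starts at roll index 4: roll=10 (strike), consumes 1 roll
Frame 4 starts at roll index 5: rolls=0,10 (sum=10), consumes 2 rolls
Frame 5 starts at roll index 7: rolls=3,5 (sum=8), consumes 2 rolls
Frame 6 starts at roll index 9: rolls=4,6 (sum=10), consumes 2 rolls
Frame 7 starts at roll index 11: rolls=7,0 (sum=7), consumes 2 rolls
Frame 8 starts at roll index 13: rolls=0,2 (sum=2), consumes 2 rolls
Frame 9 starts at roll index 15: rolls=6,4 (sum=10), consumes 2 rolls
Frame 10 starts at roll index 17: 3 remaining rolls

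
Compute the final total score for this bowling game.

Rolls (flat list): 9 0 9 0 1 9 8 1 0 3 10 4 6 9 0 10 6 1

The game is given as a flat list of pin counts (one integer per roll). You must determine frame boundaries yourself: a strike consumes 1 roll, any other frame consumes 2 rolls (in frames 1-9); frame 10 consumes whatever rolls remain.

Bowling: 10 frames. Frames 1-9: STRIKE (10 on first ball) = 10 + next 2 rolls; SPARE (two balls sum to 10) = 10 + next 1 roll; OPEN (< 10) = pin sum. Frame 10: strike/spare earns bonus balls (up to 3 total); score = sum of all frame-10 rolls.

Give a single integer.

Frame 1: OPEN (9+0=9). Cumulative: 9
Frame 2: OPEN (9+0=9). Cumulative: 18
Frame 3: SPARE (1+9=10). 10 + next roll (8) = 18. Cumulative: 36
Frame 4: OPEN (8+1=9). Cumulative: 45
Frame 5: OPEN (0+3=3). Cumulative: 48
Frame 6: STRIKE. 10 + next two rolls (4+6) = 20. Cumulative: 68
Frame 7: SPARE (4+6=10). 10 + next roll (9) = 19. Cumulative: 87
Frame 8: OPEN (9+0=9). Cumulative: 96
Frame 9: STRIKE. 10 + next two rolls (6+1) = 17. Cumulative: 113
Frame 10: OPEN. Sum of all frame-10 rolls (6+1) = 7. Cumulative: 120

Answer: 120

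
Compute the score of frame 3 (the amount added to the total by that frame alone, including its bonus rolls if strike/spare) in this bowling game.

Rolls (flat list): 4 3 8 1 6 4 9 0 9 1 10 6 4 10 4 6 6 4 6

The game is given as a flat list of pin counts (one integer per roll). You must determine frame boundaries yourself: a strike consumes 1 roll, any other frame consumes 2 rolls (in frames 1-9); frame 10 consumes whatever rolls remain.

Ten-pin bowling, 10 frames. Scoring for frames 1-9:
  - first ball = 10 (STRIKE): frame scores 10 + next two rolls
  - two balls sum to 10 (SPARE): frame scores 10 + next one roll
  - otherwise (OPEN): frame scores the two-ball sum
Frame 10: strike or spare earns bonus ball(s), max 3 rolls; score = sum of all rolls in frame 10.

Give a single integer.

Frame 1: OPEN (4+3=7). Cumulative: 7
Frame 2: OPEN (8+1=9). Cumulative: 16
Frame 3: SPARE (6+4=10). 10 + next roll (9) = 19. Cumulative: 35
Frame 4: OPEN (9+0=9). Cumulative: 44
Frame 5: SPARE (9+1=10). 10 + next roll (10) = 20. Cumulative: 64

Answer: 19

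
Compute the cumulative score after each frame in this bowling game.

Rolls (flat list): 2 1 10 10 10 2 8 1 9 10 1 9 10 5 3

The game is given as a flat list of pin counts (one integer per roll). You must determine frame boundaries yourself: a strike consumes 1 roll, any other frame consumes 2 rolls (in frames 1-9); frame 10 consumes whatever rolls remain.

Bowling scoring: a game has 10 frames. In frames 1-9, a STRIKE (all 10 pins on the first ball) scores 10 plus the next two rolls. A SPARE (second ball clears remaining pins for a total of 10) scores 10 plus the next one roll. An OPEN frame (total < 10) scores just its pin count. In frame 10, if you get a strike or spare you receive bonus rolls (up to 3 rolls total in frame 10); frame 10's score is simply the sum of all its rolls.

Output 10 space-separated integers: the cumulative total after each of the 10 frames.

Answer: 3 33 55 75 86 106 126 146 164 172

Derivation:
Frame 1: OPEN (2+1=3). Cumulative: 3
Frame 2: STRIKE. 10 + next two rolls (10+10) = 30. Cumulative: 33
Frame 3: STRIKE. 10 + next two rolls (10+2) = 22. Cumulative: 55
Frame 4: STRIKE. 10 + next two rolls (2+8) = 20. Cumulative: 75
Frame 5: SPARE (2+8=10). 10 + next roll (1) = 11. Cumulative: 86
Frame 6: SPARE (1+9=10). 10 + next roll (10) = 20. Cumulative: 106
Frame 7: STRIKE. 10 + next two rolls (1+9) = 20. Cumulative: 126
Frame 8: SPARE (1+9=10). 10 + next roll (10) = 20. Cumulative: 146
Frame 9: STRIKE. 10 + next two rolls (5+3) = 18. Cumulative: 164
Frame 10: OPEN. Sum of all frame-10 rolls (5+3) = 8. Cumulative: 172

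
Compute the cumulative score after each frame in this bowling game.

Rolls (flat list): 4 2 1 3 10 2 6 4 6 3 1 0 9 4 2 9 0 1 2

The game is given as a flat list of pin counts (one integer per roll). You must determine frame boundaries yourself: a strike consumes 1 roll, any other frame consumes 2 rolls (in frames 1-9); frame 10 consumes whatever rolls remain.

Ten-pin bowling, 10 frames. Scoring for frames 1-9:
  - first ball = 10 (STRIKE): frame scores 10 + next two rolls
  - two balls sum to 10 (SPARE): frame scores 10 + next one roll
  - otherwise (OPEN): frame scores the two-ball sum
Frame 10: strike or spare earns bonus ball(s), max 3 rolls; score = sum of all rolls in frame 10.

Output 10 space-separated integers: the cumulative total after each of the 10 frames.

Answer: 6 10 28 36 49 53 62 68 77 80

Derivation:
Frame 1: OPEN (4+2=6). Cumulative: 6
Frame 2: OPEN (1+3=4). Cumulative: 10
Frame 3: STRIKE. 10 + next two rolls (2+6) = 18. Cumulative: 28
Frame 4: OPEN (2+6=8). Cumulative: 36
Frame 5: SPARE (4+6=10). 10 + next roll (3) = 13. Cumulative: 49
Frame 6: OPEN (3+1=4). Cumulative: 53
Frame 7: OPEN (0+9=9). Cumulative: 62
Frame 8: OPEN (4+2=6). Cumulative: 68
Frame 9: OPEN (9+0=9). Cumulative: 77
Frame 10: OPEN. Sum of all frame-10 rolls (1+2) = 3. Cumulative: 80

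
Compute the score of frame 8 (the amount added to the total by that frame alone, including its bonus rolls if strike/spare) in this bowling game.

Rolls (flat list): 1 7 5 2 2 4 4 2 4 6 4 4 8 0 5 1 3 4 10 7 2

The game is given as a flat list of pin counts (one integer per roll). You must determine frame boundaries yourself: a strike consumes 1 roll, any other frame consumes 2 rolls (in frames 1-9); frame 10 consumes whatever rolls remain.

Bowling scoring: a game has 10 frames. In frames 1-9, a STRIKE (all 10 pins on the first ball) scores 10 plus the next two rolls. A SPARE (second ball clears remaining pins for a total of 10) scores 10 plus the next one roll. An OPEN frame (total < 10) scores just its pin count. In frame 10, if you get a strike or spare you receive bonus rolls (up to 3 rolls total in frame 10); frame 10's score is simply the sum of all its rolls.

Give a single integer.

Answer: 6

Derivation:
Frame 1: OPEN (1+7=8). Cumulative: 8
Frame 2: OPEN (5+2=7). Cumulative: 15
Frame 3: OPEN (2+4=6). Cumulative: 21
Frame 4: OPEN (4+2=6). Cumulative: 27
Frame 5: SPARE (4+6=10). 10 + next roll (4) = 14. Cumulative: 41
Frame 6: OPEN (4+4=8). Cumulative: 49
Frame 7: OPEN (8+0=8). Cumulative: 57
Frame 8: OPEN (5+1=6). Cumulative: 63
Frame 9: OPEN (3+4=7). Cumulative: 70
Frame 10: STRIKE. Sum of all frame-10 rolls (10+7+2) = 19. Cumulative: 89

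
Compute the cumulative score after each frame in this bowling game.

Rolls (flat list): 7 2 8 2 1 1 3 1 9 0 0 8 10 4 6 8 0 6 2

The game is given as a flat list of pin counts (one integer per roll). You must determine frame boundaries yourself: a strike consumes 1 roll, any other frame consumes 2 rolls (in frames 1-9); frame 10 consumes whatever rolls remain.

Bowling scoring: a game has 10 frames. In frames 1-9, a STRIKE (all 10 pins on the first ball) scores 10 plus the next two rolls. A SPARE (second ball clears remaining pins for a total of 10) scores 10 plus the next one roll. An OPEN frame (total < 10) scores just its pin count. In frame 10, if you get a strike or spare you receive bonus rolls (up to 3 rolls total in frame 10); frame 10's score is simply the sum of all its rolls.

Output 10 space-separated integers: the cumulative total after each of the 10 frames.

Answer: 9 20 22 26 35 43 63 81 89 97

Derivation:
Frame 1: OPEN (7+2=9). Cumulative: 9
Frame 2: SPARE (8+2=10). 10 + next roll (1) = 11. Cumulative: 20
Frame 3: OPEN (1+1=2). Cumulative: 22
Frame 4: OPEN (3+1=4). Cumulative: 26
Frame 5: OPEN (9+0=9). Cumulative: 35
Frame 6: OPEN (0+8=8). Cumulative: 43
Frame 7: STRIKE. 10 + next two rolls (4+6) = 20. Cumulative: 63
Frame 8: SPARE (4+6=10). 10 + next roll (8) = 18. Cumulative: 81
Frame 9: OPEN (8+0=8). Cumulative: 89
Frame 10: OPEN. Sum of all frame-10 rolls (6+2) = 8. Cumulative: 97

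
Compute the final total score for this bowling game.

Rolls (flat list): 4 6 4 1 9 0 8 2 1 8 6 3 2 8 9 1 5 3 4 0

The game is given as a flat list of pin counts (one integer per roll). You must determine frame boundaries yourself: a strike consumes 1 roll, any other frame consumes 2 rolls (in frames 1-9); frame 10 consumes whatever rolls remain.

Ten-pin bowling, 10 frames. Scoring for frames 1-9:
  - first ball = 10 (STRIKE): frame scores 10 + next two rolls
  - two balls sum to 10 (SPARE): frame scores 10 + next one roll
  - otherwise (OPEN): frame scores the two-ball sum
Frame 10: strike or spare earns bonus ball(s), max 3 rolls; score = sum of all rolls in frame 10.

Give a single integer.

Frame 1: SPARE (4+6=10). 10 + next roll (4) = 14. Cumulative: 14
Frame 2: OPEN (4+1=5). Cumulative: 19
Frame 3: OPEN (9+0=9). Cumulative: 28
Frame 4: SPARE (8+2=10). 10 + next roll (1) = 11. Cumulative: 39
Frame 5: OPEN (1+8=9). Cumulative: 48
Frame 6: OPEN (6+3=9). Cumulative: 57
Frame 7: SPARE (2+8=10). 10 + next roll (9) = 19. Cumulative: 76
Frame 8: SPARE (9+1=10). 10 + next roll (5) = 15. Cumulative: 91
Frame 9: OPEN (5+3=8). Cumulative: 99
Frame 10: OPEN. Sum of all frame-10 rolls (4+0) = 4. Cumulative: 103

Answer: 103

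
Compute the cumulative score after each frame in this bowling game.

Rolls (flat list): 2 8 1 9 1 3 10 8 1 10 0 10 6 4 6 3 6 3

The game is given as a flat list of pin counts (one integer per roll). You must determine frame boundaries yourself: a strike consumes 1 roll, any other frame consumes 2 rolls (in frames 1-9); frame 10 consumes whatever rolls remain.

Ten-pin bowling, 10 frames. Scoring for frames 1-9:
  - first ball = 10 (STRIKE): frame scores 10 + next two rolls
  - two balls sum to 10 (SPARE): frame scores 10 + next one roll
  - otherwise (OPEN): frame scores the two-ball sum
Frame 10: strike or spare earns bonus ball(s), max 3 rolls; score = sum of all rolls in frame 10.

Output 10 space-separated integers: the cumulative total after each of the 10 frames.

Answer: 11 22 26 45 54 74 90 106 115 124

Derivation:
Frame 1: SPARE (2+8=10). 10 + next roll (1) = 11. Cumulative: 11
Frame 2: SPARE (1+9=10). 10 + next roll (1) = 11. Cumulative: 22
Frame 3: OPEN (1+3=4). Cumulative: 26
Frame 4: STRIKE. 10 + next two rolls (8+1) = 19. Cumulative: 45
Frame 5: OPEN (8+1=9). Cumulative: 54
Frame 6: STRIKE. 10 + next two rolls (0+10) = 20. Cumulative: 74
Frame 7: SPARE (0+10=10). 10 + next roll (6) = 16. Cumulative: 90
Frame 8: SPARE (6+4=10). 10 + next roll (6) = 16. Cumulative: 106
Frame 9: OPEN (6+3=9). Cumulative: 115
Frame 10: OPEN. Sum of all frame-10 rolls (6+3) = 9. Cumulative: 124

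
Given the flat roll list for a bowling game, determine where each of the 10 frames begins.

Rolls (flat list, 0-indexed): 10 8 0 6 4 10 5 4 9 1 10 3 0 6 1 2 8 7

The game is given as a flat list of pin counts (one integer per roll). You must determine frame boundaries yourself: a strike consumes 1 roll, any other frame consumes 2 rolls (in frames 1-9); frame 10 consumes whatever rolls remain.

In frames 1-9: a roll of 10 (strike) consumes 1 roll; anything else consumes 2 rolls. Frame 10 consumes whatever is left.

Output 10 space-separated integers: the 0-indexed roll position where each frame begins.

Frame 1 starts at roll index 0: roll=10 (strike), consumes 1 roll
Frame 2 starts at roll index 1: rolls=8,0 (sum=8), consumes 2 rolls
Frame 3 starts at roll index 3: rolls=6,4 (sum=10), consumes 2 rolls
Frame 4 starts at roll index 5: roll=10 (strike), consumes 1 roll
Frame 5 starts at roll index 6: rolls=5,4 (sum=9), consumes 2 rolls
Frame 6 starts at roll index 8: rolls=9,1 (sum=10), consumes 2 rolls
Frame 7 starts at roll index 10: roll=10 (strike), consumes 1 roll
Frame 8 starts at roll index 11: rolls=3,0 (sum=3), consumes 2 rolls
Frame 9 starts at roll index 13: rolls=6,1 (sum=7), consumes 2 rolls
Frame 10 starts at roll index 15: 3 remaining rolls

Answer: 0 1 3 5 6 8 10 11 13 15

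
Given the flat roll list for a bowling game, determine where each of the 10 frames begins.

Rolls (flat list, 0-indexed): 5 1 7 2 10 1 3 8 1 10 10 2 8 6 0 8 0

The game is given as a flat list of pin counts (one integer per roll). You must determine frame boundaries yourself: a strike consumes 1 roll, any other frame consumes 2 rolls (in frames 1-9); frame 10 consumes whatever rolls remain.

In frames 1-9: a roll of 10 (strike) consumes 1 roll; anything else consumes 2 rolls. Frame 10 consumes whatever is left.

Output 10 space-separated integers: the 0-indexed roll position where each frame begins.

Answer: 0 2 4 5 7 9 10 11 13 15

Derivation:
Frame 1 starts at roll index 0: rolls=5,1 (sum=6), consumes 2 rolls
Frame 2 starts at roll index 2: rolls=7,2 (sum=9), consumes 2 rolls
Frame 3 starts at roll index 4: roll=10 (strike), consumes 1 roll
Frame 4 starts at roll index 5: rolls=1,3 (sum=4), consumes 2 rolls
Frame 5 starts at roll index 7: rolls=8,1 (sum=9), consumes 2 rolls
Frame 6 starts at roll index 9: roll=10 (strike), consumes 1 roll
Frame 7 starts at roll index 10: roll=10 (strike), consumes 1 roll
Frame 8 starts at roll index 11: rolls=2,8 (sum=10), consumes 2 rolls
Frame 9 starts at roll index 13: rolls=6,0 (sum=6), consumes 2 rolls
Frame 10 starts at roll index 15: 2 remaining rolls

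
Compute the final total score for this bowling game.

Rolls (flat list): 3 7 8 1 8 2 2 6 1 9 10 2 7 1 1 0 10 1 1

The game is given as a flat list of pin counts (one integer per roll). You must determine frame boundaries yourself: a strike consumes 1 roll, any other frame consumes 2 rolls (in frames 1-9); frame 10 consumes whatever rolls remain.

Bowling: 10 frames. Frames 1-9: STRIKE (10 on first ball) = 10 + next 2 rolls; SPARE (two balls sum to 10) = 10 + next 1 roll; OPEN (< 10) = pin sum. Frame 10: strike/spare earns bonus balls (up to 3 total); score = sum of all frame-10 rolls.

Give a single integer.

Frame 1: SPARE (3+7=10). 10 + next roll (8) = 18. Cumulative: 18
Frame 2: OPEN (8+1=9). Cumulative: 27
Frame 3: SPARE (8+2=10). 10 + next roll (2) = 12. Cumulative: 39
Frame 4: OPEN (2+6=8). Cumulative: 47
Frame 5: SPARE (1+9=10). 10 + next roll (10) = 20. Cumulative: 67
Frame 6: STRIKE. 10 + next two rolls (2+7) = 19. Cumulative: 86
Frame 7: OPEN (2+7=9). Cumulative: 95
Frame 8: OPEN (1+1=2). Cumulative: 97
Frame 9: SPARE (0+10=10). 10 + next roll (1) = 11. Cumulative: 108
Frame 10: OPEN. Sum of all frame-10 rolls (1+1) = 2. Cumulative: 110

Answer: 110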